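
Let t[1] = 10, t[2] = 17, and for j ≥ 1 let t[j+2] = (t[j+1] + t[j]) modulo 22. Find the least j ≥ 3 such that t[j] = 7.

Listing terms: t[1] = 10,  t[2] = 17,  t[3] = 5,  t[4] = 0,  t[5] = 5,  t[6] = 5,  t[7] = 10,  t[8] = 15,  t[9] = 3,  t[10] = 18,  t[11] = 21,  t[12] = 17,  t[13] = 16,  t[14] = 11,  t[15] = 5,  t[16] = 16,  t[17] = 21,  t[18] = 15,  t[19] = 14,  t[20] = 7,  t[21] = 21,  t[22] = 6,  t[23] = 5,  t[24] = 11,  t[25] = 16,  t[26] = 5,  t[27] = 21,  t[28] = 4,  t[29] = 3,  t[30] = 7,  t[31] = 10,  t[32] = 17.
The sequence repeats with period 30.
The value 7 first appears (with j ≥ 3) at t[20].

20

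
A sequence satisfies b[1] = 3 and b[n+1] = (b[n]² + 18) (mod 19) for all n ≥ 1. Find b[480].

6

Listing terms: b[1] = 3, b[2] = 8, b[3] = 6, b[4] = 16, b[5] = 8.
Since b[5] = b[2] = 8, the sequence is eventually periodic: after a pre-period of length 1 it cycles with period 3.
For n ≥ 2, b[n] depends only on (n - 2) mod 3. (480 - 2) mod 3 = 1, so b[480] = b[3] = 6.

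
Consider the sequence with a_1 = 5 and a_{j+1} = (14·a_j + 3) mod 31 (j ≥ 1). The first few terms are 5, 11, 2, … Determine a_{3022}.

13

We have a_1 = 5; a_2 = 11; a_3 = 2; a_4 = 0; a_5 = 3; a_6 = 14; a_7 = 13; a_8 = 30; a_9 = 20; a_{10} = 4; a_{11} = 28; a_{12} = 23; a_{13} = 15; a_{14} = 27; a_{15} = 9; a_{16} = 5.
Since a_{16} = a_1 = 5, the sequence is periodic with period 15.
So a_{3022} = a_{1 + ((3022-1) mod 15)} = a_7 = 13.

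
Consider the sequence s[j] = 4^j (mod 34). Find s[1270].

We have s[0] = 1,  s[1] = 4,  s[2] = 16,  s[3] = 30,  s[4] = 18,  s[5] = 4.
Since s[5] = s[1] = 4, the sequence is eventually periodic: after a pre-period of length 1 it cycles with period 4.
For j ≥ 1, s[j] depends only on (j - 1) mod 4. (1270 - 1) mod 4 = 1, so s[1270] = s[2] = 16.

16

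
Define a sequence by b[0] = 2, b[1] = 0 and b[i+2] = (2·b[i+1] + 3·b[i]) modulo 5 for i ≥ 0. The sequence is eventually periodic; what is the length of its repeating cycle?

Computing terms: b[0] = 2, b[1] = 0, b[2] = 1, b[3] = 2, b[4] = 2, b[5] = 0.
The sequence repeats with period 4.

4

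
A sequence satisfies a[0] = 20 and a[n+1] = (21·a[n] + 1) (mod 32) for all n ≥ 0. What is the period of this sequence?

32

Listing terms: a[0] = 20; a[1] = 5; a[2] = 10; a[3] = 19; a[4] = 16; a[5] = 17; a[6] = 6; a[7] = 31; a[8] = 12; a[9] = 29; a[10] = 2; a[11] = 11; a[12] = 8; a[13] = 9; a[14] = 30; a[15] = 23; a[16] = 4; a[17] = 21; a[18] = 26; a[19] = 3; a[20] = 0; a[21] = 1; a[22] = 22; a[23] = 15; a[24] = 28; a[25] = 13; a[26] = 18; a[27] = 27; a[28] = 24; a[29] = 25; a[30] = 14; a[31] = 7; a[32] = 20.
The sequence repeats with period 32.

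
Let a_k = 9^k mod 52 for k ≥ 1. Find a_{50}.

29

Listing terms: a_1 = 9; a_2 = 29; a_3 = 1; a_4 = 9.
The sequence repeats with period 3.
(50 - 1) mod 3 = 1, so a_{50} = a_2 = 29.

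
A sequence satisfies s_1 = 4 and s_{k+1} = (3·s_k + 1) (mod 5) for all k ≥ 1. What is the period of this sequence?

4

We have s_1 = 4, s_2 = 3, s_3 = 0, s_4 = 1, s_5 = 4.
The sequence repeats with period 4.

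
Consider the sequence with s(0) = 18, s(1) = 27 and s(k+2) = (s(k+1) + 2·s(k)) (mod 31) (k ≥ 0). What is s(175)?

12

We have s(0) = 18, s(1) = 27, s(2) = 1, s(3) = 24, s(4) = 26, s(5) = 12, s(6) = 2, s(7) = 26, s(8) = 30, s(9) = 20, s(10) = 18, s(11) = 27.
Since (s(10), s(11)) = (s(0), s(1)) = (18, 27) (two consecutive terms determine the rest), the sequence is periodic with period 10.
(175 - 0) mod 10 = 5, so s(175) = s(5) = 12.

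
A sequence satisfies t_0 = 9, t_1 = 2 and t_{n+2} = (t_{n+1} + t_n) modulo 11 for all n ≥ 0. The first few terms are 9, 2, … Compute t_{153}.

2

t_0 = 9, t_1 = 2, t_2 = 0, t_3 = 2, t_4 = 2, t_5 = 4, t_6 = 6, t_7 = 10, t_8 = 5, t_9 = 4, t_{10} = 9, t_{11} = 2.
The sequence repeats with period 10.
So t_{153} = t_{0 + ((153-0) mod 10)} = t_3 = 2.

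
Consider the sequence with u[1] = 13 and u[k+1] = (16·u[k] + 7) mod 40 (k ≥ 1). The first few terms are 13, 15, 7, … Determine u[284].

39

Computing terms: u[1] = 13; u[2] = 15; u[3] = 7; u[4] = 39; u[5] = 31; u[6] = 23; u[7] = 15.
Since u[7] = u[2] = 15, the sequence is eventually periodic: after a pre-period of length 1 it cycles with period 5.
For k ≥ 2, u[k] depends only on (k - 2) mod 5. (284 - 2) mod 5 = 2, so u[284] = u[4] = 39.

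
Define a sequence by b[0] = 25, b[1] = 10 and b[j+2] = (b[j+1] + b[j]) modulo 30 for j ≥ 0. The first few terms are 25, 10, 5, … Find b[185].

Computing terms: b[0] = 25,  b[1] = 10,  b[2] = 5,  b[3] = 15,  b[4] = 20,  b[5] = 5,  b[6] = 25,  b[7] = 0,  b[8] = 25,  b[9] = 25,  b[10] = 20,  b[11] = 15,  b[12] = 5,  b[13] = 20,  b[14] = 25,  b[15] = 15,  b[16] = 10,  b[17] = 25,  b[18] = 5,  b[19] = 0,  b[20] = 5,  b[21] = 5,  b[22] = 10,  b[23] = 15,  b[24] = 25,  b[25] = 10.
The sequence repeats with period 24.
So b[185] = b[0 + ((185-0) mod 24)] = b[17] = 25.

25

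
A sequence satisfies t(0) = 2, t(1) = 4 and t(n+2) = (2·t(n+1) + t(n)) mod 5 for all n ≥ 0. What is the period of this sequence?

We have t(0) = 2, t(1) = 4, t(2) = 0, t(3) = 4, t(4) = 3, t(5) = 0, t(6) = 3, t(7) = 1, t(8) = 0, t(9) = 1, t(10) = 2, t(11) = 0, t(12) = 2, t(13) = 4.
The sequence repeats with period 12.

12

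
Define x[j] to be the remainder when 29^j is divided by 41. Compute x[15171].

Computing terms: x[0] = 1, x[1] = 29, x[2] = 21, x[3] = 35, x[4] = 31, x[5] = 38, x[6] = 36, x[7] = 19, x[8] = 18, x[9] = 30, x[10] = 9, x[11] = 15, x[12] = 25, x[13] = 28, x[14] = 33, x[15] = 14, x[16] = 37, x[17] = 7, x[18] = 39, x[19] = 24, x[20] = 40, x[21] = 12, x[22] = 20, x[23] = 6, x[24] = 10, x[25] = 3, x[26] = 5, x[27] = 22, x[28] = 23, x[29] = 11, x[30] = 32, x[31] = 26, x[32] = 16, x[33] = 13, x[34] = 8, x[35] = 27, x[36] = 4, x[37] = 34, x[38] = 2, x[39] = 17, x[40] = 1.
Since x[40] = x[0] = 1, the sequence is periodic with period 40.
So x[15171] = x[0 + ((15171-0) mod 40)] = x[11] = 15.

15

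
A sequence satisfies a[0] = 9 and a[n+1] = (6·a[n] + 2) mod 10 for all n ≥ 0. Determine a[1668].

Listing terms: a[0] = 9,  a[1] = 6,  a[2] = 8,  a[3] = 0,  a[4] = 2,  a[5] = 4,  a[6] = 6.
Since a[6] = a[1] = 6, the sequence is eventually periodic: after a pre-period of length 1 it cycles with period 5.
For n ≥ 1, a[n] depends only on (n - 1) mod 5. (1668 - 1) mod 5 = 2, so a[1668] = a[3] = 0.

0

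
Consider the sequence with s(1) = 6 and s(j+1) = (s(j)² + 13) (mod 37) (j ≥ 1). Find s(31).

Listing terms: s(1) = 6, s(2) = 12, s(3) = 9, s(4) = 20, s(5) = 6.
Since s(5) = s(1) = 6, the sequence is periodic with period 4.
(31 - 1) mod 4 = 2, so s(31) = s(3) = 9.

9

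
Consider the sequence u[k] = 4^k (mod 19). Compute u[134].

Computing terms: u[1] = 4; u[2] = 16; u[3] = 7; u[4] = 9; u[5] = 17; u[6] = 11; u[7] = 6; u[8] = 5; u[9] = 1; u[10] = 4.
Since u[10] = u[1] = 4, the sequence is periodic with period 9.
(134 - 1) mod 9 = 7, so u[134] = u[8] = 5.

5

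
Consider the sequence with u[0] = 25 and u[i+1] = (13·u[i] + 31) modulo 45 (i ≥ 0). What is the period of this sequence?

Listing terms: u[0] = 25,  u[1] = 41,  u[2] = 24,  u[3] = 28,  u[4] = 35,  u[5] = 36,  u[6] = 4,  u[7] = 38,  u[8] = 30,  u[9] = 16,  u[10] = 14,  u[11] = 33,  u[12] = 10,  u[13] = 26,  u[14] = 9,  u[15] = 13,  u[16] = 20,  u[17] = 21,  u[18] = 34,  u[19] = 23,  u[20] = 15,  u[21] = 1,  u[22] = 44,  u[23] = 18,  u[24] = 40,  u[25] = 11,  u[26] = 39,  u[27] = 43,  u[28] = 5,  u[29] = 6,  u[30] = 19,  u[31] = 8,  u[32] = 0,  u[33] = 31,  u[34] = 29,  u[35] = 3,  u[36] = 25.
The sequence repeats with period 36.

36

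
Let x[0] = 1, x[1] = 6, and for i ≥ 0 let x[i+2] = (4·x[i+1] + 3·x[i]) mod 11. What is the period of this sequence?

40

Computing terms: x[0] = 1, x[1] = 6, x[2] = 5, x[3] = 5, x[4] = 2, x[5] = 1, x[6] = 10, x[7] = 10, x[8] = 4, x[9] = 2, x[10] = 9, x[11] = 9, x[12] = 8, x[13] = 4, x[14] = 7, x[15] = 7, x[16] = 5, x[17] = 8, x[18] = 3, x[19] = 3, x[20] = 10, x[21] = 5, x[22] = 6, x[23] = 6, x[24] = 9, x[25] = 10, x[26] = 1, x[27] = 1, x[28] = 7, x[29] = 9, x[30] = 2, x[31] = 2, x[32] = 3, x[33] = 7, x[34] = 4, x[35] = 4, x[36] = 6, x[37] = 3, x[38] = 8, x[39] = 8, x[40] = 1, x[41] = 6.
The sequence repeats with period 40.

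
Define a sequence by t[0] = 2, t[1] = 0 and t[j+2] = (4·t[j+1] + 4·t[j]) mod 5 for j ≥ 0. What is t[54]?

2

We have t[0] = 2,  t[1] = 0,  t[2] = 3,  t[3] = 2,  t[4] = 0.
The sequence repeats with period 3.
(54 - 0) mod 3 = 0, so t[54] = t[0] = 2.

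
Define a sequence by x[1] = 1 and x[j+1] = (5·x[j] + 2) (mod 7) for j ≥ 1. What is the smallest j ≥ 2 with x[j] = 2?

3

x[1] = 1, x[2] = 0, x[3] = 2, x[4] = 5, x[5] = 6, x[6] = 4, x[7] = 1.
The sequence repeats with period 6.
The value 2 first appears (with j ≥ 2) at x[3].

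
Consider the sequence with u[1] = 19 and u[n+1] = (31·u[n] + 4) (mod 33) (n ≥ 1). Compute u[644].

14

Computing terms: u[1] = 19,  u[2] = 32,  u[3] = 6,  u[4] = 25,  u[5] = 20,  u[6] = 30,  u[7] = 10,  u[8] = 17,  u[9] = 3,  u[10] = 31,  u[11] = 8,  u[12] = 21,  u[13] = 28,  u[14] = 14,  u[15] = 9,  u[16] = 19.
The sequence repeats with period 15.
So u[644] = u[1 + ((644-1) mod 15)] = u[14] = 14.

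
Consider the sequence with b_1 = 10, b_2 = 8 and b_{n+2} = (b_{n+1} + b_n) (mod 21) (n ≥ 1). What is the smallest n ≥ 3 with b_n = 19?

We have b_1 = 10; b_2 = 8; b_3 = 18; b_4 = 5; b_5 = 2; b_6 = 7; b_7 = 9; b_8 = 16; b_9 = 4; b_{10} = 20; b_{11} = 3; b_{12} = 2; b_{13} = 5; b_{14} = 7; b_{15} = 12; b_{16} = 19; b_{17} = 10; b_{18} = 8.
The sequence repeats with period 16.
The value 19 first appears (with n ≥ 3) at b_{16}.

16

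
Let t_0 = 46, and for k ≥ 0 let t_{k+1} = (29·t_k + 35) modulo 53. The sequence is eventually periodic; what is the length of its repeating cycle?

26

We have t_0 = 46,  t_1 = 44,  t_2 = 39,  t_3 = 0,  t_4 = 35,  t_5 = 43,  t_6 = 10,  t_7 = 7,  t_8 = 26,  t_9 = 47,  t_{10} = 20,  t_{11} = 32,  t_{12} = 9,  t_{13} = 31,  t_{14} = 33,  t_{15} = 38,  t_{16} = 24,  t_{17} = 42,  t_{18} = 34,  t_{19} = 14,  t_{20} = 17,  t_{21} = 51,  t_{22} = 30,  t_{23} = 4,  t_{24} = 45,  t_{25} = 15,  t_{26} = 46.
The sequence repeats with period 26.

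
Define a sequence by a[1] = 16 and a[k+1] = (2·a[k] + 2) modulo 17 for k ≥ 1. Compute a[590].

13

Computing terms: a[1] = 16, a[2] = 0, a[3] = 2, a[4] = 6, a[5] = 14, a[6] = 13, a[7] = 11, a[8] = 7, a[9] = 16.
The sequence repeats with period 8.
(590 - 1) mod 8 = 5, so a[590] = a[6] = 13.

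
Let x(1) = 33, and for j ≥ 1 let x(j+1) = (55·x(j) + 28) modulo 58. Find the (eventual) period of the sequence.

x(1) = 33, x(2) = 45, x(3) = 9, x(4) = 1, x(5) = 25, x(6) = 11, x(7) = 53, x(8) = 43, x(9) = 15, x(10) = 41, x(11) = 21, x(12) = 23, x(13) = 17, x(14) = 35, x(15) = 39, x(16) = 27, x(17) = 5, x(18) = 13, x(19) = 47, x(20) = 3, x(21) = 19, x(22) = 29, x(23) = 57, x(24) = 31, x(25) = 51, x(26) = 49, x(27) = 55, x(28) = 37, x(29) = 33.
The sequence repeats with period 28.

28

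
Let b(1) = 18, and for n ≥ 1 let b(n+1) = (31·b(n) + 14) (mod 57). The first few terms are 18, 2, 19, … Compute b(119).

b(1) = 18, b(2) = 2, b(3) = 19, b(4) = 33, b(5) = 11, b(6) = 13, b(7) = 18.
Since b(7) = b(1) = 18, the sequence is periodic with period 6.
(119 - 1) mod 6 = 4, so b(119) = b(5) = 11.

11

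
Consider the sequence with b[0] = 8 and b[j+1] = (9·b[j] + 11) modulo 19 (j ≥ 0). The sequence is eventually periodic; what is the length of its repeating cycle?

9

Listing terms: b[0] = 8,  b[1] = 7,  b[2] = 17,  b[3] = 12,  b[4] = 5,  b[5] = 18,  b[6] = 2,  b[7] = 10,  b[8] = 6,  b[9] = 8.
The sequence repeats with period 9.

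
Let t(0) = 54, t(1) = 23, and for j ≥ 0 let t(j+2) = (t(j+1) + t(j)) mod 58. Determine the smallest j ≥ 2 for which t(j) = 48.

Listing terms: t(0) = 54,  t(1) = 23,  t(2) = 19,  t(3) = 42,  t(4) = 3,  t(5) = 45,  t(6) = 48,  t(7) = 35,  t(8) = 25,  t(9) = 2,  t(10) = 27,  t(11) = 29,  t(12) = 56,  t(13) = 27,  t(14) = 25,  t(15) = 52,  t(16) = 19,  t(17) = 13,  t(18) = 32,  t(19) = 45,  t(20) = 19,  t(21) = 6,  t(22) = 25,  t(23) = 31,  t(24) = 56,  t(25) = 29,  t(26) = 27,  t(27) = 56,  t(28) = 25,  t(29) = 23,  t(30) = 48,  t(31) = 13,  t(32) = 3,  t(33) = 16,  t(34) = 19,  t(35) = 35,  t(36) = 54,  t(37) = 31,  t(38) = 27,  t(39) = 0,  t(40) = 27,  t(41) = 27,  t(42) = 54,  t(43) = 23.
Since (t(42), t(43)) = (t(0), t(1)) = (54, 23) (two consecutive terms determine the rest), the sequence is periodic with period 42.
The value 48 first appears (with j ≥ 2) at t(6).

6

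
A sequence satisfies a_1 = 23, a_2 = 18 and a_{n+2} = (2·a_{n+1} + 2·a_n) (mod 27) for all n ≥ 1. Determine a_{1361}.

Listing terms: a_1 = 23,  a_2 = 18,  a_3 = 1,  a_4 = 11,  a_5 = 24,  a_6 = 16,  a_7 = 26,  a_8 = 3,  a_9 = 4,  a_{10} = 14,  a_{11} = 9,  a_{12} = 19,  a_{13} = 2,  a_{14} = 15,  a_{15} = 7,  a_{16} = 17,  a_{17} = 21,  a_{18} = 22,  a_{19} = 5,  a_{20} = 0,  a_{21} = 10,  a_{22} = 20,  a_{23} = 6,  a_{24} = 25,  a_{25} = 8,  a_{26} = 12,  a_{27} = 13,  a_{28} = 23,  a_{29} = 18.
The sequence repeats with period 27.
So a_{1361} = a_{1 + ((1361-1) mod 27)} = a_{11} = 9.

9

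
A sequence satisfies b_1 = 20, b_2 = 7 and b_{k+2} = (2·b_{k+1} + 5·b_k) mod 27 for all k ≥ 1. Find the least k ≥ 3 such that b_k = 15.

We have b_1 = 20; b_2 = 7; b_3 = 6; b_4 = 20; b_5 = 16; b_6 = 24; b_7 = 20; b_8 = 25; b_9 = 15; b_{10} = 20; b_{11} = 7.
The sequence repeats with period 9.
The value 15 first appears (with k ≥ 3) at b_9.

9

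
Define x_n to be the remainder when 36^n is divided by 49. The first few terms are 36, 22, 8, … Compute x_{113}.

Listing terms: x_1 = 36; x_2 = 22; x_3 = 8; x_4 = 43; x_5 = 29; x_6 = 15; x_7 = 1; x_8 = 36.
Since x_8 = x_1 = 36, the sequence is periodic with period 7.
(113 - 1) mod 7 = 0, so x_{113} = x_1 = 36.

36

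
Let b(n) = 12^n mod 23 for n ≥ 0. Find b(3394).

9

b(0) = 1; b(1) = 12; b(2) = 6; b(3) = 3; b(4) = 13; b(5) = 18; b(6) = 9; b(7) = 16; b(8) = 8; b(9) = 4; b(10) = 2; b(11) = 1.
The sequence repeats with period 11.
So b(3394) = b(0 + ((3394-0) mod 11)) = b(6) = 9.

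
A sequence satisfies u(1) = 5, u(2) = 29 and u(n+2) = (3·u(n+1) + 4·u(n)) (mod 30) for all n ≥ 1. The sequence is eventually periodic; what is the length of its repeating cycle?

u(1) = 5,  u(2) = 29,  u(3) = 17,  u(4) = 17,  u(5) = 29,  u(6) = 5,  u(7) = 11,  u(8) = 23,  u(9) = 23,  u(10) = 11,  u(11) = 5,  u(12) = 29.
Since (u(11), u(12)) = (u(1), u(2)) = (5, 29) (two consecutive terms determine the rest), the sequence is periodic with period 10.

10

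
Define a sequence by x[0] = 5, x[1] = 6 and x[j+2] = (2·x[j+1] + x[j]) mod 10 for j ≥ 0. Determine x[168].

5

We have x[0] = 5; x[1] = 6; x[2] = 7; x[3] = 0; x[4] = 7; x[5] = 4; x[6] = 5; x[7] = 4; x[8] = 3; x[9] = 0; x[10] = 3; x[11] = 6; x[12] = 5; x[13] = 6.
The sequence repeats with period 12.
(168 - 0) mod 12 = 0, so x[168] = x[0] = 5.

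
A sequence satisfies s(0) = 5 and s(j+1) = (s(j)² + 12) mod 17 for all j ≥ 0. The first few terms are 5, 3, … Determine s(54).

Listing terms: s(0) = 5; s(1) = 3; s(2) = 4; s(3) = 11; s(4) = 14; s(5) = 4.
Since s(5) = s(2) = 4, the sequence is eventually periodic: after a pre-period of length 2 it cycles with period 3.
For j ≥ 2, s(j) depends only on (j - 2) mod 3. (54 - 2) mod 3 = 1, so s(54) = s(3) = 11.

11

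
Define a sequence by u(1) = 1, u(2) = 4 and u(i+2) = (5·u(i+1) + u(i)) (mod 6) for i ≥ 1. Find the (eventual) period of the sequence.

24

Computing terms: u(1) = 1; u(2) = 4; u(3) = 3; u(4) = 1; u(5) = 2; u(6) = 5; u(7) = 3; u(8) = 2; u(9) = 1; u(10) = 1; u(11) = 0; u(12) = 1; u(13) = 5; u(14) = 2; u(15) = 3; u(16) = 5; u(17) = 4; u(18) = 1; u(19) = 3; u(20) = 4; u(21) = 5; u(22) = 5; u(23) = 0; u(24) = 5; u(25) = 1; u(26) = 4.
The sequence repeats with period 24.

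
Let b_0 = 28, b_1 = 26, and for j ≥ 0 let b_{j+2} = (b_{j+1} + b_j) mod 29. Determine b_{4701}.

Computing terms: b_0 = 28, b_1 = 26, b_2 = 25, b_3 = 22, b_4 = 18, b_5 = 11, b_6 = 0, b_7 = 11, b_8 = 11, b_9 = 22, b_{10} = 4, b_{11} = 26, b_{12} = 1, b_{13} = 27, b_{14} = 28, b_{15} = 26.
The sequence repeats with period 14.
(4701 - 0) mod 14 = 11, so b_{4701} = b_{11} = 26.

26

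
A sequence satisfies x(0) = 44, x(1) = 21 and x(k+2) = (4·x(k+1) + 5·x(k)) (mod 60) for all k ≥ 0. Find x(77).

We have x(0) = 44,  x(1) = 21,  x(2) = 4,  x(3) = 1,  x(4) = 24,  x(5) = 41,  x(6) = 44,  x(7) = 21.
The sequence repeats with period 6.
(77 - 0) mod 6 = 5, so x(77) = x(5) = 41.

41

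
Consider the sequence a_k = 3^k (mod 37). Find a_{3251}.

28

Computing terms: a_0 = 1,  a_1 = 3,  a_2 = 9,  a_3 = 27,  a_4 = 7,  a_5 = 21,  a_6 = 26,  a_7 = 4,  a_8 = 12,  a_9 = 36,  a_{10} = 34,  a_{11} = 28,  a_{12} = 10,  a_{13} = 30,  a_{14} = 16,  a_{15} = 11,  a_{16} = 33,  a_{17} = 25,  a_{18} = 1.
The sequence repeats with period 18.
So a_{3251} = a_{0 + ((3251-0) mod 18)} = a_{11} = 28.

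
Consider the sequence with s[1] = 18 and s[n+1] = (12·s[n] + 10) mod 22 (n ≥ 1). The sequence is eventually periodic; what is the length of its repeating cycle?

s[1] = 18,  s[2] = 6,  s[3] = 16,  s[4] = 4,  s[5] = 14,  s[6] = 2,  s[7] = 12,  s[8] = 0,  s[9] = 10,  s[10] = 20,  s[11] = 8,  s[12] = 18.
Since s[12] = s[1] = 18, the sequence is periodic with period 11.

11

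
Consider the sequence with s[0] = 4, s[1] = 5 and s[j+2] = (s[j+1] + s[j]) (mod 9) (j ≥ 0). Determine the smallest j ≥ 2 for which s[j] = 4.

8

Listing terms: s[0] = 4; s[1] = 5; s[2] = 0; s[3] = 5; s[4] = 5; s[5] = 1; s[6] = 6; s[7] = 7; s[8] = 4; s[9] = 2; s[10] = 6; s[11] = 8; s[12] = 5; s[13] = 4; s[14] = 0; s[15] = 4; s[16] = 4; s[17] = 8; s[18] = 3; s[19] = 2; s[20] = 5; s[21] = 7; s[22] = 3; s[23] = 1; s[24] = 4; s[25] = 5.
Since (s[24], s[25]) = (s[0], s[1]) = (4, 5) (two consecutive terms determine the rest), the sequence is periodic with period 24.
The value 4 first appears (with j ≥ 2) at s[8].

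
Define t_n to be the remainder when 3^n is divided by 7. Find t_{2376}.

t_0 = 1,  t_1 = 3,  t_2 = 2,  t_3 = 6,  t_4 = 4,  t_5 = 5,  t_6 = 1.
The sequence repeats with period 6.
So t_{2376} = t_{0 + ((2376-0) mod 6)} = t_0 = 1.

1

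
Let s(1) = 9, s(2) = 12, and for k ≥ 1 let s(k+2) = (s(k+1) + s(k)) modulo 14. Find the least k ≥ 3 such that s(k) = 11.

24

Computing terms: s(1) = 9, s(2) = 12, s(3) = 7, s(4) = 5, s(5) = 12, s(6) = 3, s(7) = 1, s(8) = 4, s(9) = 5, s(10) = 9, s(11) = 0, s(12) = 9, s(13) = 9, s(14) = 4, s(15) = 13, s(16) = 3, s(17) = 2, s(18) = 5, s(19) = 7, s(20) = 12, s(21) = 5, s(22) = 3, s(23) = 8, s(24) = 11, s(25) = 5, s(26) = 2, s(27) = 7, s(28) = 9, s(29) = 2, s(30) = 11, s(31) = 13, s(32) = 10, s(33) = 9, s(34) = 5, s(35) = 0, s(36) = 5, s(37) = 5, s(38) = 10, s(39) = 1, s(40) = 11, s(41) = 12, s(42) = 9, s(43) = 7, s(44) = 2, s(45) = 9, s(46) = 11, s(47) = 6, s(48) = 3, s(49) = 9, s(50) = 12.
The sequence repeats with period 48.
The value 11 first appears (with k ≥ 3) at s(24).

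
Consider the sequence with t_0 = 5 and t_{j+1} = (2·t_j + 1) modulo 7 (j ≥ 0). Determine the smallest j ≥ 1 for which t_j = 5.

3

Listing terms: t_0 = 5; t_1 = 4; t_2 = 2; t_3 = 5.
Since t_3 = t_0 = 5, the sequence is periodic with period 3.
The value 5 next appears (with j ≥ 1) at t_3.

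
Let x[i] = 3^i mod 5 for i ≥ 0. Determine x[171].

2

Listing terms: x[0] = 1,  x[1] = 3,  x[2] = 4,  x[3] = 2,  x[4] = 1.
Since x[4] = x[0] = 1, the sequence is periodic with period 4.
(171 - 0) mod 4 = 3, so x[171] = x[3] = 2.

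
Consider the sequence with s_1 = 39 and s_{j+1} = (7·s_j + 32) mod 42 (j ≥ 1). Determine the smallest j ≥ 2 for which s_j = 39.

s_1 = 39,  s_2 = 11,  s_3 = 25,  s_4 = 39.
Since s_4 = s_1 = 39, the sequence is periodic with period 3.
The value 39 next appears (with j ≥ 2) at s_4.

4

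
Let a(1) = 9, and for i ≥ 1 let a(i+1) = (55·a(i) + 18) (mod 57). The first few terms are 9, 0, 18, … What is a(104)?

54

We have a(1) = 9, a(2) = 0, a(3) = 18, a(4) = 39, a(5) = 54, a(6) = 24, a(7) = 27, a(8) = 21, a(9) = 33, a(10) = 9.
Since a(10) = a(1) = 9, the sequence is periodic with period 9.
(104 - 1) mod 9 = 4, so a(104) = a(5) = 54.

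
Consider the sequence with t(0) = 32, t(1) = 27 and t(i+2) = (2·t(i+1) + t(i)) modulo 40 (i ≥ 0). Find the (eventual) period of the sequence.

24

Listing terms: t(0) = 32; t(1) = 27; t(2) = 6; t(3) = 39; t(4) = 4; t(5) = 7; t(6) = 18; t(7) = 3; t(8) = 24; t(9) = 11; t(10) = 6; t(11) = 23; t(12) = 12; t(13) = 7; t(14) = 26; t(15) = 19; t(16) = 24; t(17) = 27; t(18) = 38; t(19) = 23; t(20) = 4; t(21) = 31; t(22) = 26; t(23) = 3; t(24) = 32; t(25) = 27.
Since (t(24), t(25)) = (t(0), t(1)) = (32, 27) (two consecutive terms determine the rest), the sequence is periodic with period 24.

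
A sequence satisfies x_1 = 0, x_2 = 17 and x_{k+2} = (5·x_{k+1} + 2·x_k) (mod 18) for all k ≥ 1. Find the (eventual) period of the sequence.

3

Listing terms: x_1 = 0,  x_2 = 17,  x_3 = 13,  x_4 = 9,  x_5 = 17,  x_6 = 13.
Since (x_5, x_6) = (x_2, x_3) = (17, 13) (two consecutive terms determine the rest), the sequence is eventually periodic: after a pre-period of length 1 it cycles with period 3.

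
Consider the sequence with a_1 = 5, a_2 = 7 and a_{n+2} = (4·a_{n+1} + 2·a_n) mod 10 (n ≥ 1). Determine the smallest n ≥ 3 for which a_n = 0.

5

a_1 = 5, a_2 = 7, a_3 = 8, a_4 = 6, a_5 = 0, a_6 = 2, a_7 = 8, a_8 = 6.
Since (a_7, a_8) = (a_3, a_4) = (8, 6) (two consecutive terms determine the rest), the sequence is eventually periodic: after a pre-period of length 2 it cycles with period 4.
The value 0 first appears (with n ≥ 3) at a_5.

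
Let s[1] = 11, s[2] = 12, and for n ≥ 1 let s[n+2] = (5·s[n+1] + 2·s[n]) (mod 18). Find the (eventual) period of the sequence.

Computing terms: s[1] = 11, s[2] = 12, s[3] = 10, s[4] = 2, s[5] = 12, s[6] = 10.
Since (s[5], s[6]) = (s[2], s[3]) = (12, 10) (two consecutive terms determine the rest), the sequence is eventually periodic: after a pre-period of length 1 it cycles with period 3.

3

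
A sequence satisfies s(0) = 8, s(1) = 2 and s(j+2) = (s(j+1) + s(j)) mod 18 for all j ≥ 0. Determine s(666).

16

We have s(0) = 8; s(1) = 2; s(2) = 10; s(3) = 12; s(4) = 4; s(5) = 16; s(6) = 2; s(7) = 0; s(8) = 2; s(9) = 2; s(10) = 4; s(11) = 6; s(12) = 10; s(13) = 16; s(14) = 8; s(15) = 6; s(16) = 14; s(17) = 2; s(18) = 16; s(19) = 0; s(20) = 16; s(21) = 16; s(22) = 14; s(23) = 12; s(24) = 8; s(25) = 2.
The sequence repeats with period 24.
(666 - 0) mod 24 = 18, so s(666) = s(18) = 16.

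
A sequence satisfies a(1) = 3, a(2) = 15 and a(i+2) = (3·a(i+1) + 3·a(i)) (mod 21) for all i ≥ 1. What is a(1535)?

6

Computing terms: a(1) = 3; a(2) = 15; a(3) = 12; a(4) = 18; a(5) = 6; a(6) = 9; a(7) = 3; a(8) = 15.
The sequence repeats with period 6.
(1535 - 1) mod 6 = 4, so a(1535) = a(5) = 6.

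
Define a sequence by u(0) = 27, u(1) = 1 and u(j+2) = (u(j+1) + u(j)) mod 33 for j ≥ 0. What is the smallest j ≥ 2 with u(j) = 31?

7

We have u(0) = 27, u(1) = 1, u(2) = 28, u(3) = 29, u(4) = 24, u(5) = 20, u(6) = 11, u(7) = 31, u(8) = 9, u(9) = 7, u(10) = 16, u(11) = 23, u(12) = 6, u(13) = 29, u(14) = 2, u(15) = 31, u(16) = 0, u(17) = 31, u(18) = 31, u(19) = 29, u(20) = 27, u(21) = 23, u(22) = 17, u(23) = 7, u(24) = 24, u(25) = 31, u(26) = 22, u(27) = 20, u(28) = 9, u(29) = 29, u(30) = 5, u(31) = 1, u(32) = 6, u(33) = 7, u(34) = 13, u(35) = 20, u(36) = 0, u(37) = 20, u(38) = 20, u(39) = 7, u(40) = 27, u(41) = 1.
The sequence repeats with period 40.
The value 31 first appears (with j ≥ 2) at u(7).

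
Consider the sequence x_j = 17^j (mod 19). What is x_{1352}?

4

x_0 = 1; x_1 = 17; x_2 = 4; x_3 = 11; x_4 = 16; x_5 = 6; x_6 = 7; x_7 = 5; x_8 = 9; x_9 = 1.
The sequence repeats with period 9.
So x_{1352} = x_{0 + ((1352-0) mod 9)} = x_2 = 4.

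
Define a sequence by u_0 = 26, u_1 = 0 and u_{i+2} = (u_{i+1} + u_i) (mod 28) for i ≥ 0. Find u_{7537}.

0

We have u_0 = 26, u_1 = 0, u_2 = 26, u_3 = 26, u_4 = 24, u_5 = 22, u_6 = 18, u_7 = 12, u_8 = 2, u_9 = 14, u_{10} = 16, u_{11} = 2, u_{12} = 18, u_{13} = 20, u_{14} = 10, u_{15} = 2, u_{16} = 12, u_{17} = 14, u_{18} = 26, u_{19} = 12, u_{20} = 10, u_{21} = 22, u_{22} = 4, u_{23} = 26, u_{24} = 2, u_{25} = 0, u_{26} = 2, u_{27} = 2, u_{28} = 4, u_{29} = 6, u_{30} = 10, u_{31} = 16, u_{32} = 26, u_{33} = 14, u_{34} = 12, u_{35} = 26, u_{36} = 10, u_{37} = 8, u_{38} = 18, u_{39} = 26, u_{40} = 16, u_{41} = 14, u_{42} = 2, u_{43} = 16, u_{44} = 18, u_{45} = 6, u_{46} = 24, u_{47} = 2, u_{48} = 26, u_{49} = 0.
The sequence repeats with period 48.
(7537 - 0) mod 48 = 1, so u_{7537} = u_1 = 0.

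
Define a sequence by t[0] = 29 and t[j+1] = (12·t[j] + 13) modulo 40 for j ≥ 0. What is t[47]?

33

Listing terms: t[0] = 29,  t[1] = 1,  t[2] = 25,  t[3] = 33,  t[4] = 9,  t[5] = 1.
Since t[5] = t[1] = 1, the sequence is eventually periodic: after a pre-period of length 1 it cycles with period 4.
For j ≥ 1, t[j] depends only on (j - 1) mod 4. (47 - 1) mod 4 = 2, so t[47] = t[3] = 33.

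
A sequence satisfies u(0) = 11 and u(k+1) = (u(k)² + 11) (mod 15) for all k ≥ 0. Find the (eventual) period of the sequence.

6

We have u(0) = 11; u(1) = 12; u(2) = 5; u(3) = 6; u(4) = 2; u(5) = 0; u(6) = 11.
The sequence repeats with period 6.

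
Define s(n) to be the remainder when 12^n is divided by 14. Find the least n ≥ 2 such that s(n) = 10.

5

We have s(1) = 12; s(2) = 4; s(3) = 6; s(4) = 2; s(5) = 10; s(6) = 8; s(7) = 12.
Since s(7) = s(1) = 12, the sequence is periodic with period 6.
The value 10 first appears (with n ≥ 2) at s(5).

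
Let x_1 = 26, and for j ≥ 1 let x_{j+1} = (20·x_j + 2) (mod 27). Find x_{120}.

21

Listing terms: x_1 = 26,  x_2 = 9,  x_3 = 20,  x_4 = 24,  x_5 = 23,  x_6 = 3,  x_7 = 8,  x_8 = 0,  x_9 = 2,  x_{10} = 15,  x_{11} = 5,  x_{12} = 21,  x_{13} = 17,  x_{14} = 18,  x_{15} = 11,  x_{16} = 6,  x_{17} = 14,  x_{18} = 12,  x_{19} = 26.
Since x_{19} = x_1 = 26, the sequence is periodic with period 18.
(120 - 1) mod 18 = 11, so x_{120} = x_{12} = 21.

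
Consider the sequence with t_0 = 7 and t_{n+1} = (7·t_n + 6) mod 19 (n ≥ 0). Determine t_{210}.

7

Listing terms: t_0 = 7,  t_1 = 17,  t_2 = 11,  t_3 = 7.
Since t_3 = t_0 = 7, the sequence is periodic with period 3.
(210 - 0) mod 3 = 0, so t_{210} = t_0 = 7.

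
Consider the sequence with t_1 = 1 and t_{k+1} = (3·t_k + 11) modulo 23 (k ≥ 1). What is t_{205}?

Computing terms: t_1 = 1, t_2 = 14, t_3 = 7, t_4 = 9, t_5 = 15, t_6 = 10, t_7 = 18, t_8 = 19, t_9 = 22, t_{10} = 8, t_{11} = 12, t_{12} = 1.
The sequence repeats with period 11.
So t_{205} = t_{1 + ((205-1) mod 11)} = t_7 = 18.

18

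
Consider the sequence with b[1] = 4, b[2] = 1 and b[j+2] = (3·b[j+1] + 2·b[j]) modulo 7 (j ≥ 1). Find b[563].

Listing terms: b[1] = 4, b[2] = 1, b[3] = 4, b[4] = 0, b[5] = 1, b[6] = 3, b[7] = 4, b[8] = 4, b[9] = 6, b[10] = 5, b[11] = 6, b[12] = 0, b[13] = 5, b[14] = 1, b[15] = 6, b[16] = 6, b[17] = 2, b[18] = 4, b[19] = 2, b[20] = 0, b[21] = 4, b[22] = 5, b[23] = 2, b[24] = 2, b[25] = 3, b[26] = 6, b[27] = 3, b[28] = 0, b[29] = 6, b[30] = 4, b[31] = 3, b[32] = 3, b[33] = 1, b[34] = 2, b[35] = 1, b[36] = 0, b[37] = 2, b[38] = 6, b[39] = 1, b[40] = 1, b[41] = 5, b[42] = 3, b[43] = 5, b[44] = 0, b[45] = 3, b[46] = 2, b[47] = 5, b[48] = 5, b[49] = 4, b[50] = 1.
The sequence repeats with period 48.
So b[563] = b[1 + ((563-1) mod 48)] = b[35] = 1.

1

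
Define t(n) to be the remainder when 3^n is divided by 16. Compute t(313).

3

Listing terms: t(0) = 1, t(1) = 3, t(2) = 9, t(3) = 11, t(4) = 1.
Since t(4) = t(0) = 1, the sequence is periodic with period 4.
So t(313) = t(0 + ((313-0) mod 4)) = t(1) = 3.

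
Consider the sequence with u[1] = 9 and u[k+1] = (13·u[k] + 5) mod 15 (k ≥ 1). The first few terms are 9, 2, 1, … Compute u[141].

Computing terms: u[1] = 9,  u[2] = 2,  u[3] = 1,  u[4] = 3,  u[5] = 14,  u[6] = 7,  u[7] = 6,  u[8] = 8,  u[9] = 4,  u[10] = 12,  u[11] = 11,  u[12] = 13,  u[13] = 9.
Since u[13] = u[1] = 9, the sequence is periodic with period 12.
(141 - 1) mod 12 = 8, so u[141] = u[9] = 4.

4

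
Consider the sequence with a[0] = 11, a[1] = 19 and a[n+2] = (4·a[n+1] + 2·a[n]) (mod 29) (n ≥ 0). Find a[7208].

Listing terms: a[0] = 11; a[1] = 19; a[2] = 11; a[3] = 24; a[4] = 2; a[5] = 27; a[6] = 25; a[7] = 9; a[8] = 28; a[9] = 14; a[10] = 25; a[11] = 12; a[12] = 11; a[13] = 10; a[14] = 4; a[15] = 7; a[16] = 7; a[17] = 13; a[18] = 8; a[19] = 0; a[20] = 16; a[21] = 6; a[22] = 27; a[23] = 4; a[24] = 12; a[25] = 27; a[26] = 16; a[27] = 2; a[28] = 11; a[29] = 19.
The sequence repeats with period 28.
So a[7208] = a[0 + ((7208-0) mod 28)] = a[12] = 11.

11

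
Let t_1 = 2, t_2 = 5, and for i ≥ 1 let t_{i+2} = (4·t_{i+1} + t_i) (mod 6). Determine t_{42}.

5

Computing terms: t_1 = 2,  t_2 = 5,  t_3 = 4,  t_4 = 3,  t_5 = 4,  t_6 = 1,  t_7 = 2,  t_8 = 3,  t_9 = 2,  t_{10} = 5.
The sequence repeats with period 8.
(42 - 1) mod 8 = 1, so t_{42} = t_2 = 5.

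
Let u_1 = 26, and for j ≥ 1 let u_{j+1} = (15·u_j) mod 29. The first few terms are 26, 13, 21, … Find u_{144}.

Listing terms: u_1 = 26, u_2 = 13, u_3 = 21, u_4 = 25, u_5 = 27, u_6 = 28, u_7 = 14, u_8 = 7, u_9 = 18, u_{10} = 9, u_{11} = 19, u_{12} = 24, u_{13} = 12, u_{14} = 6, u_{15} = 3, u_{16} = 16, u_{17} = 8, u_{18} = 4, u_{19} = 2, u_{20} = 1, u_{21} = 15, u_{22} = 22, u_{23} = 11, u_{24} = 20, u_{25} = 10, u_{26} = 5, u_{27} = 17, u_{28} = 23, u_{29} = 26.
The sequence repeats with period 28.
(144 - 1) mod 28 = 3, so u_{144} = u_4 = 25.

25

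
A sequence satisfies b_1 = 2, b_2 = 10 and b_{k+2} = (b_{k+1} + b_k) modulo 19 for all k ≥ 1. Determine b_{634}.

We have b_1 = 2, b_2 = 10, b_3 = 12, b_4 = 3, b_5 = 15, b_6 = 18, b_7 = 14, b_8 = 13, b_9 = 8, b_{10} = 2, b_{11} = 10.
Since (b_{10}, b_{11}) = (b_1, b_2) = (2, 10) (two consecutive terms determine the rest), the sequence is periodic with period 9.
So b_{634} = b_{1 + ((634-1) mod 9)} = b_4 = 3.

3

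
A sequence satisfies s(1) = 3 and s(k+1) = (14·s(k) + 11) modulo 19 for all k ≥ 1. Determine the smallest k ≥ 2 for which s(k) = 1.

Computing terms: s(1) = 3; s(2) = 15; s(3) = 12; s(4) = 8; s(5) = 9; s(6) = 4; s(7) = 10; s(8) = 18; s(9) = 16; s(10) = 7; s(11) = 14; s(12) = 17; s(13) = 2; s(14) = 1; s(15) = 6; s(16) = 0; s(17) = 11; s(18) = 13; s(19) = 3.
The sequence repeats with period 18.
The value 1 first appears (with k ≥ 2) at s(14).

14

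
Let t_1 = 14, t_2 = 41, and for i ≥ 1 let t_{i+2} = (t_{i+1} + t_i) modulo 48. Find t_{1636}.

0

Listing terms: t_1 = 14; t_2 = 41; t_3 = 7; t_4 = 0; t_5 = 7; t_6 = 7; t_7 = 14; t_8 = 21; t_9 = 35; t_{10} = 8; t_{11} = 43; t_{12} = 3; t_{13} = 46; t_{14} = 1; t_{15} = 47; t_{16} = 0; t_{17} = 47; t_{18} = 47; t_{19} = 46; t_{20} = 45; t_{21} = 43; t_{22} = 40; t_{23} = 35; t_{24} = 27; t_{25} = 14; t_{26} = 41.
The sequence repeats with period 24.
So t_{1636} = t_{1 + ((1636-1) mod 24)} = t_4 = 0.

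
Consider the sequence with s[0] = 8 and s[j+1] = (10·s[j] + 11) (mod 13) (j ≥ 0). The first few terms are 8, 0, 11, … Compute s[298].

We have s[0] = 8; s[1] = 0; s[2] = 11; s[3] = 4; s[4] = 12; s[5] = 1; s[6] = 8.
The sequence repeats with period 6.
(298 - 0) mod 6 = 4, so s[298] = s[4] = 12.

12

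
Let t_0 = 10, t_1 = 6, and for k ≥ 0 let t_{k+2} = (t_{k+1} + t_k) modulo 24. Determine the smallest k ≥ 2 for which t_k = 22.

Computing terms: t_0 = 10, t_1 = 6, t_2 = 16, t_3 = 22, t_4 = 14, t_5 = 12, t_6 = 2, t_7 = 14, t_8 = 16, t_9 = 6, t_{10} = 22, t_{11} = 4, t_{12} = 2, t_{13} = 6, t_{14} = 8, t_{15} = 14, t_{16} = 22, t_{17} = 12, t_{18} = 10, t_{19} = 22, t_{20} = 8, t_{21} = 6, t_{22} = 14, t_{23} = 20, t_{24} = 10, t_{25} = 6.
Since (t_{24}, t_{25}) = (t_0, t_1) = (10, 6) (two consecutive terms determine the rest), the sequence is periodic with period 24.
The value 22 first appears (with k ≥ 2) at t_3.

3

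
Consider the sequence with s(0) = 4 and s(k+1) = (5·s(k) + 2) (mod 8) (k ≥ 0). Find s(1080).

4

s(0) = 4,  s(1) = 6,  s(2) = 0,  s(3) = 2,  s(4) = 4.
The sequence repeats with period 4.
So s(1080) = s(0 + ((1080-0) mod 4)) = s(0) = 4.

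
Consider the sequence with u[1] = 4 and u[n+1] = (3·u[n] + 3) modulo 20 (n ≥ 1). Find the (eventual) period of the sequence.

We have u[1] = 4; u[2] = 15; u[3] = 8; u[4] = 7; u[5] = 4.
The sequence repeats with period 4.

4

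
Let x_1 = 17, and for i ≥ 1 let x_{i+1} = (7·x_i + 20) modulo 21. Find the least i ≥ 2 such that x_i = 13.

We have x_1 = 17, x_2 = 13, x_3 = 6, x_4 = 20, x_5 = 13.
Since x_5 = x_2 = 13, the sequence is eventually periodic: after a pre-period of length 1 it cycles with period 3.
The value 13 first appears (with i ≥ 2) at x_2.

2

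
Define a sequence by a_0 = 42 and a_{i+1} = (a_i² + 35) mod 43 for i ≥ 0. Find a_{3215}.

2

We have a_0 = 42, a_1 = 36, a_2 = 41, a_3 = 39, a_4 = 8, a_5 = 13, a_6 = 32, a_7 = 27, a_8 = 33, a_9 = 6, a_{10} = 28, a_{11} = 2, a_{12} = 39.
Since a_{12} = a_3 = 39, the sequence is eventually periodic: after a pre-period of length 3 it cycles with period 9.
For i ≥ 3, a_i depends only on (i - 3) mod 9. (3215 - 3) mod 9 = 8, so a_{3215} = a_{11} = 2.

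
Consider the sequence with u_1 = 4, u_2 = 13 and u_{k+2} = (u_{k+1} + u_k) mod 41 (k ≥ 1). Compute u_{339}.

Computing terms: u_1 = 4,  u_2 = 13,  u_3 = 17,  u_4 = 30,  u_5 = 6,  u_6 = 36,  u_7 = 1,  u_8 = 37,  u_9 = 38,  u_{10} = 34,  u_{11} = 31,  u_{12} = 24,  u_{13} = 14,  u_{14} = 38,  u_{15} = 11,  u_{16} = 8,  u_{17} = 19,  u_{18} = 27,  u_{19} = 5,  u_{20} = 32,  u_{21} = 37,  u_{22} = 28,  u_{23} = 24,  u_{24} = 11,  u_{25} = 35,  u_{26} = 5,  u_{27} = 40,  u_{28} = 4,  u_{29} = 3,  u_{30} = 7,  u_{31} = 10,  u_{32} = 17,  u_{33} = 27,  u_{34} = 3,  u_{35} = 30,  u_{36} = 33,  u_{37} = 22,  u_{38} = 14,  u_{39} = 36,  u_{40} = 9,  u_{41} = 4,  u_{42} = 13.
The sequence repeats with period 40.
(339 - 1) mod 40 = 18, so u_{339} = u_{19} = 5.

5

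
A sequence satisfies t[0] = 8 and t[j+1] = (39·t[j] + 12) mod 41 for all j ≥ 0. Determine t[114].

22

Listing terms: t[0] = 8,  t[1] = 37,  t[2] = 20,  t[3] = 13,  t[4] = 27,  t[5] = 40,  t[6] = 14,  t[7] = 25,  t[8] = 3,  t[9] = 6,  t[10] = 0,  t[11] = 12,  t[12] = 29,  t[13] = 36,  t[14] = 22,  t[15] = 9,  t[16] = 35,  t[17] = 24,  t[18] = 5,  t[19] = 2,  t[20] = 8.
Since t[20] = t[0] = 8, the sequence is periodic with period 20.
So t[114] = t[0 + ((114-0) mod 20)] = t[14] = 22.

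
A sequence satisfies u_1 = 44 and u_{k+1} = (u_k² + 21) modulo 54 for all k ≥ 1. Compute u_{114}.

u_1 = 44, u_2 = 13, u_3 = 28, u_4 = 49, u_5 = 46, u_6 = 31, u_7 = 10, u_8 = 13.
Since u_8 = u_2 = 13, the sequence is eventually periodic: after a pre-period of length 1 it cycles with period 6.
For k ≥ 2, u_k depends only on (k - 2) mod 6. (114 - 2) mod 6 = 4, so u_{114} = u_6 = 31.

31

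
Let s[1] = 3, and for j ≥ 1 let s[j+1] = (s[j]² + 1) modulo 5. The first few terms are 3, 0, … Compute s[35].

0

Computing terms: s[1] = 3; s[2] = 0; s[3] = 1; s[4] = 2; s[5] = 0.
Since s[5] = s[2] = 0, the sequence is eventually periodic: after a pre-period of length 1 it cycles with period 3.
For j ≥ 2, s[j] depends only on (j - 2) mod 3. (35 - 2) mod 3 = 0, so s[35] = s[2] = 0.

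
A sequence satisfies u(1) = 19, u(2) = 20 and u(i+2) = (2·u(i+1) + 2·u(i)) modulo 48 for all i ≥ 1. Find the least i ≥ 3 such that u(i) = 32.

Listing terms: u(1) = 19,  u(2) = 20,  u(3) = 30,  u(4) = 4,  u(5) = 20,  u(6) = 0,  u(7) = 40,  u(8) = 32,  u(9) = 0,  u(10) = 16,  u(11) = 32,  u(12) = 0.
Since (u(11), u(12)) = (u(8), u(9)) = (32, 0) (two consecutive terms determine the rest), the sequence is eventually periodic: after a pre-period of length 7 it cycles with period 3.
The value 32 first appears (with i ≥ 3) at u(8).

8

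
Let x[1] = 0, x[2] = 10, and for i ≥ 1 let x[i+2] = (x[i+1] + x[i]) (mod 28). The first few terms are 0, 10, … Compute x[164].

We have x[1] = 0, x[2] = 10, x[3] = 10, x[4] = 20, x[5] = 2, x[6] = 22, x[7] = 24, x[8] = 18, x[9] = 14, x[10] = 4, x[11] = 18, x[12] = 22, x[13] = 12, x[14] = 6, x[15] = 18, x[16] = 24, x[17] = 14, x[18] = 10, x[19] = 24, x[20] = 6, x[21] = 2, x[22] = 8, x[23] = 10, x[24] = 18, x[25] = 0, x[26] = 18, x[27] = 18, x[28] = 8, x[29] = 26, x[30] = 6, x[31] = 4, x[32] = 10, x[33] = 14, x[34] = 24, x[35] = 10, x[36] = 6, x[37] = 16, x[38] = 22, x[39] = 10, x[40] = 4, x[41] = 14, x[42] = 18, x[43] = 4, x[44] = 22, x[45] = 26, x[46] = 20, x[47] = 18, x[48] = 10, x[49] = 0, x[50] = 10.
The sequence repeats with period 48.
(164 - 1) mod 48 = 19, so x[164] = x[20] = 6.

6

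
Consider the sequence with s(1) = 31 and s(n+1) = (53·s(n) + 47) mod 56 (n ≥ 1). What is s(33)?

31

Listing terms: s(1) = 31, s(2) = 10, s(3) = 17, s(4) = 52, s(5) = 3, s(6) = 38, s(7) = 45, s(8) = 24, s(9) = 31.
The sequence repeats with period 8.
(33 - 1) mod 8 = 0, so s(33) = s(1) = 31.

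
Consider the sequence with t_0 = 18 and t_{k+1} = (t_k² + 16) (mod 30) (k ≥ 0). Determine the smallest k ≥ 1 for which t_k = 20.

t_0 = 18,  t_1 = 10,  t_2 = 26,  t_3 = 2,  t_4 = 20,  t_5 = 26.
Since t_5 = t_2 = 26, the sequence is eventually periodic: after a pre-period of length 2 it cycles with period 3.
The value 20 first appears (with k ≥ 1) at t_4.

4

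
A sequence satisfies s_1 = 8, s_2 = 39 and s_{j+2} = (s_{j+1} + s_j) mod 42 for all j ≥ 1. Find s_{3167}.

19

s_1 = 8,  s_2 = 39,  s_3 = 5,  s_4 = 2,  s_5 = 7,  s_6 = 9,  s_7 = 16,  s_8 = 25,  s_9 = 41,  s_{10} = 24,  s_{11} = 23,  s_{12} = 5,  s_{13} = 28,  s_{14} = 33,  s_{15} = 19,  s_{16} = 10,  s_{17} = 29,  s_{18} = 39,  s_{19} = 26,  s_{20} = 23,  s_{21} = 7,  s_{22} = 30,  s_{23} = 37,  s_{24} = 25,  s_{25} = 20,  s_{26} = 3,  s_{27} = 23,  s_{28} = 26,  s_{29} = 7,  s_{30} = 33,  s_{31} = 40,  s_{32} = 31,  s_{33} = 29,  s_{34} = 18,  s_{35} = 5,  s_{36} = 23,  s_{37} = 28,  s_{38} = 9,  s_{39} = 37,  s_{40} = 4,  s_{41} = 41,  s_{42} = 3,  s_{43} = 2,  s_{44} = 5,  s_{45} = 7,  s_{46} = 12,  s_{47} = 19,  s_{48} = 31,  s_{49} = 8,  s_{50} = 39.
Since (s_{49}, s_{50}) = (s_1, s_2) = (8, 39) (two consecutive terms determine the rest), the sequence is periodic with period 48.
So s_{3167} = s_{1 + ((3167-1) mod 48)} = s_{47} = 19.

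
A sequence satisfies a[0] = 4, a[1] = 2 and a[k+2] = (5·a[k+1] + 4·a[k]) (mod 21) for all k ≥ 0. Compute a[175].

3

Computing terms: a[0] = 4; a[1] = 2; a[2] = 5; a[3] = 12; a[4] = 17; a[5] = 7; a[6] = 19; a[7] = 18; a[8] = 19; a[9] = 20; a[10] = 8; a[11] = 15; a[12] = 2; a[13] = 7; a[14] = 1; a[15] = 12; a[16] = 1; a[17] = 11; a[18] = 17; a[19] = 3; a[20] = 20; a[21] = 7; a[22] = 10; a[23] = 15; a[24] = 10; a[25] = 5; a[26] = 2; a[27] = 9; a[28] = 11; a[29] = 7; a[30] = 16; a[31] = 3; a[32] = 16; a[33] = 8; a[34] = 20; a[35] = 6; a[36] = 5; a[37] = 7; a[38] = 13; a[39] = 9; a[40] = 13; a[41] = 17; a[42] = 11; a[43] = 18; a[44] = 8; a[45] = 7; a[46] = 4; a[47] = 6; a[48] = 4; a[49] = 2.
The sequence repeats with period 48.
So a[175] = a[0 + ((175-0) mod 48)] = a[31] = 3.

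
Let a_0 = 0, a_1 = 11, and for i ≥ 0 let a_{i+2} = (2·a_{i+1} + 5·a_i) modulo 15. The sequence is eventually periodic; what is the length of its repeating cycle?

Computing terms: a_0 = 0; a_1 = 11; a_2 = 7; a_3 = 9; a_4 = 8; a_5 = 1; a_6 = 12; a_7 = 14; a_8 = 13; a_9 = 6; a_{10} = 2; a_{11} = 4; a_{12} = 3; a_{13} = 11; a_{14} = 7.
Since (a_{13}, a_{14}) = (a_1, a_2) = (11, 7) (two consecutive terms determine the rest), the sequence is eventually periodic: after a pre-period of length 1 it cycles with period 12.

12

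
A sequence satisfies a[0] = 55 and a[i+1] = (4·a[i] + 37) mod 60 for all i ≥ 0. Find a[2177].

57

Computing terms: a[0] = 55, a[1] = 17, a[2] = 45, a[3] = 37, a[4] = 5, a[5] = 57, a[6] = 25, a[7] = 17.
Since a[7] = a[1] = 17, the sequence is eventually periodic: after a pre-period of length 1 it cycles with period 6.
For i ≥ 1, a[i] depends only on (i - 1) mod 6. (2177 - 1) mod 6 = 4, so a[2177] = a[5] = 57.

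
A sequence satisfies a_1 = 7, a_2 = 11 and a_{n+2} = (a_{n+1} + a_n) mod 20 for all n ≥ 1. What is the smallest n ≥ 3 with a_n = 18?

3

Computing terms: a_1 = 7,  a_2 = 11,  a_3 = 18,  a_4 = 9,  a_5 = 7,  a_6 = 16,  a_7 = 3,  a_8 = 19,  a_9 = 2,  a_{10} = 1,  a_{11} = 3,  a_{12} = 4,  a_{13} = 7,  a_{14} = 11.
The sequence repeats with period 12.
The value 18 first appears (with n ≥ 3) at a_3.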